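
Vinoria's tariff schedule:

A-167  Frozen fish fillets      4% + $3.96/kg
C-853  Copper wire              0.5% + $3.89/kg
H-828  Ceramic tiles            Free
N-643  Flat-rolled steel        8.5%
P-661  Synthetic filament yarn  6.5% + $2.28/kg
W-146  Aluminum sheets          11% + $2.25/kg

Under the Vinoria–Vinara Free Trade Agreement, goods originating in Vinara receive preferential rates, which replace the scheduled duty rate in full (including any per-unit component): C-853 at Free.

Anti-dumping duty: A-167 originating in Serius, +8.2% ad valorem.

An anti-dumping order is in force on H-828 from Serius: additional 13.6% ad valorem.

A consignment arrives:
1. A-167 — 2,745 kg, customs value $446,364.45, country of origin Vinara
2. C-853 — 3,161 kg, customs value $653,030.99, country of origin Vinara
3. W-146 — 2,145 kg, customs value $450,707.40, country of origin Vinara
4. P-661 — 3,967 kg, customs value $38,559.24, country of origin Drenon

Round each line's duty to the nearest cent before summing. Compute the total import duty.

$94,679.95

Line 1 (A-167, Vinara, 2,745 kg, $446,364.45):
Base rate for A-167 is 4% + $3.96/kg.
Origin Vinara is the FTA partner but A-167 is not on the preference list; base rate stands.
The additional-duty order on A-167 targets Serius, not Vinara; it does not apply.
Duty = $446,364.45 × 4% + 2,745 × $3.96 = $28,724.78.
Line 2 (C-853, Vinara, 3,161 kg, $653,030.99):
Base rate for C-853 is 0.5% + $3.89/kg.
Origin Vinara qualifies under the Vinoria–Vinara agreement and C-853 is covered: preferential rate Free applies instead.
Duty = $653,030.99 × 0% = $0.00.
Line 3 (W-146, Vinara, 2,145 kg, $450,707.40):
Base rate for W-146 is 11% + $2.25/kg.
Origin Vinara is the FTA partner but W-146 is not on the preference list; base rate stands.
Duty = $450,707.40 × 11% + 2,145 × $2.25 = $54,404.06.
Line 4 (P-661, Drenon, 3,967 kg, $38,559.24):
Base rate for P-661 is 6.5% + $2.28/kg.
Duty = $38,559.24 × 6.5% + 3,967 × $2.28 = $11,551.11.
Total = $28,724.78 + $0.00 + $54,404.06 + $11,551.11 = $94,679.95.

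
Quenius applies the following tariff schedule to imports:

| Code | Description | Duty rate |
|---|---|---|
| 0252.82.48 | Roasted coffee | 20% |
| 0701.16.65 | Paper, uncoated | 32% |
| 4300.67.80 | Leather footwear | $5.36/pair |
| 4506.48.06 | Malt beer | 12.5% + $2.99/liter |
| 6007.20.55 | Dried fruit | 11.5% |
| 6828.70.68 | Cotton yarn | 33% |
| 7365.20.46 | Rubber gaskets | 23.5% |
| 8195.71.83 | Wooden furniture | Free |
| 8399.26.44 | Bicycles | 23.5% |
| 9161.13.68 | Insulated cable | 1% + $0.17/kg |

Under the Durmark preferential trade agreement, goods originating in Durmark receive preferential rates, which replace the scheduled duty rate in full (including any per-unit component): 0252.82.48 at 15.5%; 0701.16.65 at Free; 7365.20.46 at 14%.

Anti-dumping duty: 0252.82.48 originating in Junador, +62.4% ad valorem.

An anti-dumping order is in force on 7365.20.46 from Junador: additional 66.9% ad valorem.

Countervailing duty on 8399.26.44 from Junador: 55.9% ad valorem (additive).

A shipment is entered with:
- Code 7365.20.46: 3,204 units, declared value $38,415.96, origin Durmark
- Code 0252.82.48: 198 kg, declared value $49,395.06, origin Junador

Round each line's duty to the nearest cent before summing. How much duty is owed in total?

$46,079.76

Line 1 (7365.20.46, Durmark, 3,204 units, $38,415.96):
Base rate for 7365.20.46 is 23.5%.
Origin Durmark qualifies under the Quenius–Durmark agreement and 7365.20.46 is covered: preferential rate 14% applies instead.
The additional-duty order on 7365.20.46 targets Junador, not Durmark; it does not apply.
Duty = $38,415.96 × 14% = $5,378.23.
Line 2 (0252.82.48, Junador, 198 kg, $49,395.06):
Base rate for 0252.82.48 is 20%.
0252.82.48 has an FTA preferential rate, but origin Junador is not Durmark; base rate stands.
Additional duty on 0252.82.48 from Junador: +62.4%. Applied ad valorem rate: 20% + 62.4% = 82.4%.
Duty = $49,395.06 × 82.4% = $40,701.53.
Total = $5,378.23 + $40,701.53 = $46,079.76.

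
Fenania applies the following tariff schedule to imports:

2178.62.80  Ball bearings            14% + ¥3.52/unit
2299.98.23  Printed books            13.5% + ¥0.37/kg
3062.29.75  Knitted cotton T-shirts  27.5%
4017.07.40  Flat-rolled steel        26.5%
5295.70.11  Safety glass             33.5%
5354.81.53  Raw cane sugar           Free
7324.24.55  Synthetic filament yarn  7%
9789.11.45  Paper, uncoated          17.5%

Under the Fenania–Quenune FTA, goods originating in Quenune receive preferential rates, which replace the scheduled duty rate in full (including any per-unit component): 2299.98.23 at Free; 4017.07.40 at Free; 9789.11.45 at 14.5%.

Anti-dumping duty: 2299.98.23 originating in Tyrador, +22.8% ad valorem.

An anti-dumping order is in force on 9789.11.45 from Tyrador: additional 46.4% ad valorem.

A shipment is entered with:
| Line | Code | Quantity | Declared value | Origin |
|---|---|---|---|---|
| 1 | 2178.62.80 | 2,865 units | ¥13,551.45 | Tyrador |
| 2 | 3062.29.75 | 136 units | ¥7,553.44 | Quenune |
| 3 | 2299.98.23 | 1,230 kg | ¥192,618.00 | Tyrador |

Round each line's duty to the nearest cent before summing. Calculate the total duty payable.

Line 1 (2178.62.80, Tyrador, 2,865 units, ¥13,551.45):
Base rate for 2178.62.80 is 14% + ¥3.52/unit.
Duty = ¥13,551.45 × 14% + 2,865 × ¥3.52 = ¥11,982.00.
Line 2 (3062.29.75, Quenune, 136 units, ¥7,553.44):
Base rate for 3062.29.75 is 27.5%.
Origin Quenune is the FTA partner but 3062.29.75 is not on the preference list; base rate stands.
Duty = ¥7,553.44 × 27.5% = ¥2,077.20.
Line 3 (2299.98.23, Tyrador, 1,230 kg, ¥192,618.00):
Base rate for 2299.98.23 is 13.5% + ¥0.37/kg.
2299.98.23 has an FTA preferential rate, but origin Tyrador is not Quenune; base rate stands.
Additional duty on 2299.98.23 from Tyrador: +22.8%. Applied ad valorem rate: 13.5% + 22.8% = 36.3%.
Duty = ¥192,618.00 × 36.3% + 1,230 × ¥0.37 = ¥70,375.43.
Total = ¥11,982.00 + ¥2,077.20 + ¥70,375.43 = ¥84,434.63.

¥84,434.63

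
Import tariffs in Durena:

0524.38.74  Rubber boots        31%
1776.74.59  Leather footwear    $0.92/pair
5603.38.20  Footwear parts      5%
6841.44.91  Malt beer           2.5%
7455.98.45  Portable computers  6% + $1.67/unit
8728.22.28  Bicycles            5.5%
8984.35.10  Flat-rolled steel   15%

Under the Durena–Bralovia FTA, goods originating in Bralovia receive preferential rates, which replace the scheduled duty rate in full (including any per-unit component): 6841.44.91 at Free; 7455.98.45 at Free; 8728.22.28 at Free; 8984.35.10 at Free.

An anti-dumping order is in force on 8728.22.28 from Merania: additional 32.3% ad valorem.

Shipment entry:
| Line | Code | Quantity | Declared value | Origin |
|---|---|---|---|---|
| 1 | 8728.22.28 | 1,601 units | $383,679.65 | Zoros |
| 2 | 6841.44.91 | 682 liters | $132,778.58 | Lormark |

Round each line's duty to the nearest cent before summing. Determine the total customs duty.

$24,421.84

Line 1 (8728.22.28, Zoros, 1,601 units, $383,679.65):
Base rate for 8728.22.28 is 5.5%.
8728.22.28 has an FTA preferential rate, but origin Zoros is not Bralovia; base rate stands.
The additional-duty order on 8728.22.28 targets Merania, not Zoros; it does not apply.
Duty = $383,679.65 × 5.5% = $21,102.38.
Line 2 (6841.44.91, Lormark, 682 liters, $132,778.58):
Base rate for 6841.44.91 is 2.5%.
6841.44.91 has an FTA preferential rate, but origin Lormark is not Bralovia; base rate stands.
Duty = $132,778.58 × 2.5% = $3,319.46.
Total = $21,102.38 + $3,319.46 = $24,421.84.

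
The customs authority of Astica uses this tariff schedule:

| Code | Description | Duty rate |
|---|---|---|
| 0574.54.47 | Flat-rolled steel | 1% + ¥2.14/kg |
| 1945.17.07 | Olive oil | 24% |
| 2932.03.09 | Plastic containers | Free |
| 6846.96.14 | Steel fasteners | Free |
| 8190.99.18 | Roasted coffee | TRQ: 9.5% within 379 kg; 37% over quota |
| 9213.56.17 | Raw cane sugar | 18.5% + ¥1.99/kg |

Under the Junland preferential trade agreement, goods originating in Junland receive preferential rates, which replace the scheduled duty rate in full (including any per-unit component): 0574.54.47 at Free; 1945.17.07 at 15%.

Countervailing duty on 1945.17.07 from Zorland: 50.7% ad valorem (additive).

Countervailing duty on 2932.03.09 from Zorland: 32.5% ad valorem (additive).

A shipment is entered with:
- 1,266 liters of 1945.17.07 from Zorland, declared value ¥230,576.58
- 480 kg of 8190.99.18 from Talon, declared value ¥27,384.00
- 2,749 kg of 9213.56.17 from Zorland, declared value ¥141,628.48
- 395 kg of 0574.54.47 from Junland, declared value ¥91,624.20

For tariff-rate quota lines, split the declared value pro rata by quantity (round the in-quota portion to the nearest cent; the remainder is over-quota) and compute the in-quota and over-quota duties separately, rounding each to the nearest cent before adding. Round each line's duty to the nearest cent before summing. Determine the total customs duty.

¥208,098.54

Line 1 (1945.17.07, Zorland, 1,266 liters, ¥230,576.58):
Base rate for 1945.17.07 is 24%.
1945.17.07 has an FTA preferential rate, but origin Zorland is not Junland; base rate stands.
Additional duty on 1945.17.07 from Zorland: +50.7%. Applied ad valorem rate: 24% + 50.7% = 74.7%.
Duty = ¥230,576.58 × 74.7% = ¥172,240.71.
Line 2 (8190.99.18, Talon, 480 kg, ¥27,384.00):
Code 8190.99.18 is under a tariff-rate quota (threshold 379 kg). In-quota: 379 kg at 9.5%; over-quota: 101 kg at 37%.
Pro-rata value split: in-quota = ¥27,384.00 × 379/480 = ¥21,621.95; over-quota = ¥27,384.00 − ¥21,621.95 = ¥5,762.05.
In-quota duty = ¥21,621.95 × 9.5% = ¥2,054.09. Over-quota duty = ¥5,762.05 × 37% = ¥2,131.96.
Line duty = ¥2,054.09 + ¥2,131.96 = ¥4,186.05.
Line 3 (9213.56.17, Zorland, 2,749 kg, ¥141,628.48):
Base rate for 9213.56.17 is 18.5% + ¥1.99/kg.
Duty = ¥141,628.48 × 18.5% + 2,749 × ¥1.99 = ¥31,671.78.
Line 4 (0574.54.47, Junland, 395 kg, ¥91,624.20):
Base rate for 0574.54.47 is 1% + ¥2.14/kg.
Origin Junland qualifies under the Astica–Junland agreement and 0574.54.47 is covered: preferential rate Free applies instead.
Duty = ¥91,624.20 × 0% = ¥0.00.
Total = ¥172,240.71 + ¥4,186.05 + ¥31,671.78 + ¥0.00 = ¥208,098.54.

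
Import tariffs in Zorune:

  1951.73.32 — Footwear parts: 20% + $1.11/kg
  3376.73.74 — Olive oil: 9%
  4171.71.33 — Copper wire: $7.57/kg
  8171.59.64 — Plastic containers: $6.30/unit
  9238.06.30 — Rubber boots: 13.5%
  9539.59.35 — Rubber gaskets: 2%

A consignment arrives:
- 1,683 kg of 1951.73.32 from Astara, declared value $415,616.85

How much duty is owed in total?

Line 1 (1951.73.32, Astara, 1,683 kg, $415,616.85):
Base rate for 1951.73.32 is 20% + $1.11/kg.
Duty = $415,616.85 × 20% + 1,683 × $1.11 = $84,991.50.

$84,991.50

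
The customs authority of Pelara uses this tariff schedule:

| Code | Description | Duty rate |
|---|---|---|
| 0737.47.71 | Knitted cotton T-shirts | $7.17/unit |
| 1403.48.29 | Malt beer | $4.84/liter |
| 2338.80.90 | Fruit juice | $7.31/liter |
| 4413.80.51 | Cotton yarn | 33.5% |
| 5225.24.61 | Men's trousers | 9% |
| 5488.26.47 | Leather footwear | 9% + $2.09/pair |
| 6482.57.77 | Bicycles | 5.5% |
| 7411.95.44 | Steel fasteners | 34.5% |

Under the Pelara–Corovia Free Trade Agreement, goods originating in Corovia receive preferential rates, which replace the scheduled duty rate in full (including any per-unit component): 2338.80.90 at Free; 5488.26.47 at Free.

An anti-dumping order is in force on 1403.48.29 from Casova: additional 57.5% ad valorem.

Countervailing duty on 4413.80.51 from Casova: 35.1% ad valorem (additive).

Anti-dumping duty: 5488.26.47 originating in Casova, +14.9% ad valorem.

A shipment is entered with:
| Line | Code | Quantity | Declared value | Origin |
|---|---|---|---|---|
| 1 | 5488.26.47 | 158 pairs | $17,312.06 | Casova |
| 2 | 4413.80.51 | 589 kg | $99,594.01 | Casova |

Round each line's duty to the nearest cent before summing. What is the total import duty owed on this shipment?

Line 1 (5488.26.47, Casova, 158 pairs, $17,312.06):
Base rate for 5488.26.47 is 9% + $2.09/pair.
5488.26.47 has an FTA preferential rate, but origin Casova is not Corovia; base rate stands.
Additional duty on 5488.26.47 from Casova: +14.9%. Applied ad valorem rate: 9% + 14.9% = 23.9%.
Duty = $17,312.06 × 23.9% + 158 × $2.09 = $4,467.80.
Line 2 (4413.80.51, Casova, 589 kg, $99,594.01):
Base rate for 4413.80.51 is 33.5%.
Additional duty on 4413.80.51 from Casova: +35.1%. Applied ad valorem rate: 33.5% + 35.1% = 68.6%.
Duty = $99,594.01 × 68.6% = $68,321.49.
Total = $4,467.80 + $68,321.49 = $72,789.29.

$72,789.29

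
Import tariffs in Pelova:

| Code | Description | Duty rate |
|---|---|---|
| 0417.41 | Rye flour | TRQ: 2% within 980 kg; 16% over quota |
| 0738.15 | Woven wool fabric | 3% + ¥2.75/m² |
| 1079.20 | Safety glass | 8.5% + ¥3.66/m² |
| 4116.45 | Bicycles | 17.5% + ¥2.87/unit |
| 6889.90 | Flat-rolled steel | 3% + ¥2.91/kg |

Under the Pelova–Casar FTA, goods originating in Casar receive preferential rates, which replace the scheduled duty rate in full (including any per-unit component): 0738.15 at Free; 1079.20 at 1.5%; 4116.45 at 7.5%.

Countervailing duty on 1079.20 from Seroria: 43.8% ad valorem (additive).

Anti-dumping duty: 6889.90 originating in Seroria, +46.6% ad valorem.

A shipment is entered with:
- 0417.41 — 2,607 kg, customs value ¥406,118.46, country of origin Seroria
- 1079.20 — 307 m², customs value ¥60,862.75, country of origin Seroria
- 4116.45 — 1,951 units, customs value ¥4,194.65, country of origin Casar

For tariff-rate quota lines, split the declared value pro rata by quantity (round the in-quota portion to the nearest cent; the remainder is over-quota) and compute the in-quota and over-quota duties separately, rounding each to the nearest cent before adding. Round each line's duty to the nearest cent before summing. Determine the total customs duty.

Line 1 (0417.41, Seroria, 2,607 kg, ¥406,118.46):
Code 0417.41 is under a tariff-rate quota (threshold 980 kg). In-quota: 980 kg at 2%; over-quota: 1,627 kg at 16%.
Pro-rata value split: in-quota = ¥406,118.46 × 980/2,607 = ¥152,664.40; over-quota = ¥406,118.46 − ¥152,664.40 = ¥253,454.06.
In-quota duty = ¥152,664.40 × 2% = ¥3,053.29. Over-quota duty = ¥253,454.06 × 16% = ¥40,552.65.
Line duty = ¥3,053.29 + ¥40,552.65 = ¥43,605.94.
Line 2 (1079.20, Seroria, 307 m², ¥60,862.75):
Base rate for 1079.20 is 8.5% + ¥3.66/m².
1079.20 has an FTA preferential rate, but origin Seroria is not Casar; base rate stands.
Additional duty on 1079.20 from Seroria: +43.8%. Applied ad valorem rate: 8.5% + 43.8% = 52.3%.
Duty = ¥60,862.75 × 52.3% + 307 × ¥3.66 = ¥32,954.84.
Line 3 (4116.45, Casar, 1,951 units, ¥4,194.65):
Base rate for 4116.45 is 17.5% + ¥2.87/unit.
Origin Casar qualifies under the Pelova–Casar agreement and 4116.45 is covered: preferential rate 7.5% applies instead.
Duty = ¥4,194.65 × 7.5% = ¥314.60.
Total = ¥43,605.94 + ¥32,954.84 + ¥314.60 = ¥76,875.38.

¥76,875.38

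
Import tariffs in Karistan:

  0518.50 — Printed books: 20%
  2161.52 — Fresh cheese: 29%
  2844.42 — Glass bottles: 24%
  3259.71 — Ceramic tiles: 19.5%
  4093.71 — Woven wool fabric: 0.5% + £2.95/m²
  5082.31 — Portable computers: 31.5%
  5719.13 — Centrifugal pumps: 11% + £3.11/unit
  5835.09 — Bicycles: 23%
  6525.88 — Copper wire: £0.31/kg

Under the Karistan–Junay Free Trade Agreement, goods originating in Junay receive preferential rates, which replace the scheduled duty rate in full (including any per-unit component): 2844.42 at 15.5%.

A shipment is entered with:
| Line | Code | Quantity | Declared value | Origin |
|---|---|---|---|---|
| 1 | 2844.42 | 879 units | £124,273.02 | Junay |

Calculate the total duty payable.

£19,262.32

Line 1 (2844.42, Junay, 879 units, £124,273.02):
Base rate for 2844.42 is 24%.
Origin Junay qualifies under the Karistan–Junay agreement and 2844.42 is covered: preferential rate 15.5% applies instead.
Duty = £124,273.02 × 15.5% = £19,262.32.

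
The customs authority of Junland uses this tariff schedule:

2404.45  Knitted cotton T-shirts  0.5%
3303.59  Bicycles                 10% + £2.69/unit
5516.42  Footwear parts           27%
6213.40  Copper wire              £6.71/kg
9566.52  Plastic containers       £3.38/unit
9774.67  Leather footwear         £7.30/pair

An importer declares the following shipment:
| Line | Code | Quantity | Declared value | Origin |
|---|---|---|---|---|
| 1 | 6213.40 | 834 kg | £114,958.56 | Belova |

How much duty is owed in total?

Line 1 (6213.40, Belova, 834 kg, £114,958.56):
Base rate for 6213.40 is £6.71/kg.
Duty = 834 × £6.71 = £5,596.14.

£5,596.14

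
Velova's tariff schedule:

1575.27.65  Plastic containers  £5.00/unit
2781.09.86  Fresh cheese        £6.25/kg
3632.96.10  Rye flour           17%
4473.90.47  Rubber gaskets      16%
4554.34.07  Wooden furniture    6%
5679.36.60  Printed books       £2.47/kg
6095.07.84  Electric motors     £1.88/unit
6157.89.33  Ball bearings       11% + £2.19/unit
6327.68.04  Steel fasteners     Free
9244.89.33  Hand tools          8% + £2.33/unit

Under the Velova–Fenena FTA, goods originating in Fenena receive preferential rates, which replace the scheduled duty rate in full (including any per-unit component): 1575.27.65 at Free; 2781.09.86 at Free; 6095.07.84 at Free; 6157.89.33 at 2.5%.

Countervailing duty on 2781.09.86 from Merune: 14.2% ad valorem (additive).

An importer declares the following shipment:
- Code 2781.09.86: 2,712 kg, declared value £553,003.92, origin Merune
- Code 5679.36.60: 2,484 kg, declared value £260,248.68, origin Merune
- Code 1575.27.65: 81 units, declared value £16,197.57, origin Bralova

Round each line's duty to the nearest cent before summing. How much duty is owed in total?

Line 1 (2781.09.86, Merune, 2,712 kg, £553,003.92):
Base rate for 2781.09.86 is £6.25/kg.
2781.09.86 has an FTA preferential rate, but origin Merune is not Fenena; base rate stands.
Additional duty on 2781.09.86 from Merune: +14.2% ad valorem. Applied ad valorem rate = 14.2%.
Duty = £553,003.92 × 14.2% + 2,712 × £6.25 = £95,476.56.
Line 2 (5679.36.60, Merune, 2,484 kg, £260,248.68):
Base rate for 5679.36.60 is £2.47/kg.
Duty = 2,484 × £2.47 = £6,135.48.
Line 3 (1575.27.65, Bralova, 81 units, £16,197.57):
Base rate for 1575.27.65 is £5.00/unit.
1575.27.65 has an FTA preferential rate, but origin Bralova is not Fenena; base rate stands.
Duty = 81 × £5.00 = £405.00.
Total = £95,476.56 + £6,135.48 + £405.00 = £102,017.04.

£102,017.04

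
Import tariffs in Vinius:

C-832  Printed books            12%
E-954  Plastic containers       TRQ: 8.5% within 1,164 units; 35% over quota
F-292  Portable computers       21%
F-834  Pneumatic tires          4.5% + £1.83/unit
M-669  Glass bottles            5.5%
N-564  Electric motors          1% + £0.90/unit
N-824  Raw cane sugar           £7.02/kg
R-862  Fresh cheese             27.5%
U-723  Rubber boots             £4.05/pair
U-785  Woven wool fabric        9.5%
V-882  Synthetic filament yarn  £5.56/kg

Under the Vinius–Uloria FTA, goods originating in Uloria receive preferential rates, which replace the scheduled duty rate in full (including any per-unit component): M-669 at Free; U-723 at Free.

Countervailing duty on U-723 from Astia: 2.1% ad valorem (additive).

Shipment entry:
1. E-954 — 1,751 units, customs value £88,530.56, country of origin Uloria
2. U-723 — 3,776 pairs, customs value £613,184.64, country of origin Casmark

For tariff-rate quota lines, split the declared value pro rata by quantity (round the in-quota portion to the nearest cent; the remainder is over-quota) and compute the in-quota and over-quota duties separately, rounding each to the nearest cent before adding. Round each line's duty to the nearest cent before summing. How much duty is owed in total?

Line 1 (E-954, Uloria, 1,751 units, £88,530.56):
Code E-954 is under a tariff-rate quota (threshold 1,164 units). In-quota: 1,164 units at 8.5%; over-quota: 587 units at 35%.
Pro-rata value split: in-quota = £88,530.56 × 1,164/1,751 = £58,851.84; over-quota = £88,530.56 − £58,851.84 = £29,678.72.
In-quota duty = £58,851.84 × 8.5% = £5,002.41. Over-quota duty = £29,678.72 × 35% = £10,387.55.
Line duty = £5,002.41 + £10,387.55 = £15,389.96.
Line 2 (U-723, Casmark, 3,776 pairs, £613,184.64):
Base rate for U-723 is £4.05/pair.
U-723 has an FTA preferential rate, but origin Casmark is not Uloria; base rate stands.
The additional-duty order on U-723 targets Astia, not Casmark; it does not apply.
Duty = 3,776 × £4.05 = £15,292.80.
Total = £15,389.96 + £15,292.80 = £30,682.76.

£30,682.76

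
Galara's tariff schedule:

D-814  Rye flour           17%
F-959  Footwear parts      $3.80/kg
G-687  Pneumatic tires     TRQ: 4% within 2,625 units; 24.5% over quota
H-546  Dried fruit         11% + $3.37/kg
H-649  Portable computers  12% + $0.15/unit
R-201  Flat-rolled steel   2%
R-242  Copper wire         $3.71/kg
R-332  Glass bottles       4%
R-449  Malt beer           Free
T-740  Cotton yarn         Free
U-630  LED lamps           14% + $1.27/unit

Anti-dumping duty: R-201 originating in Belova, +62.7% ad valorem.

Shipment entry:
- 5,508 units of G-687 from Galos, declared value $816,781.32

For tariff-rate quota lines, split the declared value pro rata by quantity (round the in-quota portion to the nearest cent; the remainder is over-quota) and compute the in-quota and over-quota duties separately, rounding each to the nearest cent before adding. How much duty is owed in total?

Line 1 (G-687, Galos, 5,508 units, $816,781.32):
Code G-687 is under a tariff-rate quota (threshold 2,625 units). In-quota: 2,625 units at 4%; over-quota: 2,883 units at 24.5%.
Pro-rata value split: in-quota = $816,781.32 × 2,625/5,508 = $389,261.25; over-quota = $816,781.32 − $389,261.25 = $427,520.07.
In-quota duty = $389,261.25 × 4% = $15,570.45. Over-quota duty = $427,520.07 × 24.5% = $104,742.42.
Line duty = $15,570.45 + $104,742.42 = $120,312.87.

$120,312.87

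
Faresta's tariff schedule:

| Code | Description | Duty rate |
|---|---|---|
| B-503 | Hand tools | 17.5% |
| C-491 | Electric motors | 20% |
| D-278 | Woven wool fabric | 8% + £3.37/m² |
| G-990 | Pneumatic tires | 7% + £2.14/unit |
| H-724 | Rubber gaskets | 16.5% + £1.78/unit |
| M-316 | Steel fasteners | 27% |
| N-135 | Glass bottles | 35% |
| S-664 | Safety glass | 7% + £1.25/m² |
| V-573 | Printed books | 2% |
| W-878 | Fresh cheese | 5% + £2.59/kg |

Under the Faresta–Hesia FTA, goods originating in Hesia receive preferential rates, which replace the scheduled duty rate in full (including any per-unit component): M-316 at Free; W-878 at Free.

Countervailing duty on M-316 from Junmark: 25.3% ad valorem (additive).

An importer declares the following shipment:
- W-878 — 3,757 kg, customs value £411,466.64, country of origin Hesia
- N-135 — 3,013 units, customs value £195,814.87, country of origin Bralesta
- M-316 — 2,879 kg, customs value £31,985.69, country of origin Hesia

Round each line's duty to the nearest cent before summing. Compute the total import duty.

Line 1 (W-878, Hesia, 3,757 kg, £411,466.64):
Base rate for W-878 is 5% + £2.59/kg.
Origin Hesia qualifies under the Faresta–Hesia agreement and W-878 is covered: preferential rate Free applies instead.
Duty = £411,466.64 × 0% = £0.00.
Line 2 (N-135, Bralesta, 3,013 units, £195,814.87):
Base rate for N-135 is 35%.
Duty = £195,814.87 × 35% = £68,535.20.
Line 3 (M-316, Hesia, 2,879 kg, £31,985.69):
Base rate for M-316 is 27%.
Origin Hesia qualifies under the Faresta–Hesia agreement and M-316 is covered: preferential rate Free applies instead.
The additional-duty order on M-316 targets Junmark, not Hesia; it does not apply.
Duty = £31,985.69 × 0% = £0.00.
Total = £0.00 + £68,535.20 + £0.00 = £68,535.20.

£68,535.20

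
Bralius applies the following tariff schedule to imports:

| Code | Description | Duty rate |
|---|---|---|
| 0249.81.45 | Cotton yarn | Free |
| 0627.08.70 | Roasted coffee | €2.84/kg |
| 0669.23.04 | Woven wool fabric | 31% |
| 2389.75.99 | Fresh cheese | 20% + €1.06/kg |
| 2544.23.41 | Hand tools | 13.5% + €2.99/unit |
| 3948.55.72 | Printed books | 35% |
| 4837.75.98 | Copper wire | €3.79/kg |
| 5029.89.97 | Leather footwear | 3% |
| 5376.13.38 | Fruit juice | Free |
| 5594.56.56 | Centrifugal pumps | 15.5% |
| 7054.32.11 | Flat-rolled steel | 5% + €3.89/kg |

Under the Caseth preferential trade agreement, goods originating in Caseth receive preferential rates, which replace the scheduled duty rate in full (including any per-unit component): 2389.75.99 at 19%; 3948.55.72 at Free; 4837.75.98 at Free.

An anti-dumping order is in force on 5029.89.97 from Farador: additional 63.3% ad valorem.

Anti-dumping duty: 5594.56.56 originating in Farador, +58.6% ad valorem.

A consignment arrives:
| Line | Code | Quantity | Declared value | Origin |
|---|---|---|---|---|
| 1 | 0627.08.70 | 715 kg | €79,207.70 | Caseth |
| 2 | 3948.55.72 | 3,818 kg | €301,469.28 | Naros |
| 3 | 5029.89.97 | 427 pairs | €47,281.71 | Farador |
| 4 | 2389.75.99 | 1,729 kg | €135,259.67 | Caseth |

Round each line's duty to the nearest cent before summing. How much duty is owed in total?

Line 1 (0627.08.70, Caseth, 715 kg, €79,207.70):
Base rate for 0627.08.70 is €2.84/kg.
Origin Caseth is the FTA partner but 0627.08.70 is not on the preference list; base rate stands.
Duty = 715 × €2.84 = €2,030.60.
Line 2 (3948.55.72, Naros, 3,818 kg, €301,469.28):
Base rate for 3948.55.72 is 35%.
3948.55.72 has an FTA preferential rate, but origin Naros is not Caseth; base rate stands.
Duty = €301,469.28 × 35% = €105,514.25.
Line 3 (5029.89.97, Farador, 427 pairs, €47,281.71):
Base rate for 5029.89.97 is 3%.
Additional duty on 5029.89.97 from Farador: +63.3%. Applied ad valorem rate: 3% + 63.3% = 66.3%.
Duty = €47,281.71 × 66.3% = €31,347.77.
Line 4 (2389.75.99, Caseth, 1,729 kg, €135,259.67):
Base rate for 2389.75.99 is 20% + €1.06/kg.
Origin Caseth qualifies under the Bralius–Caseth agreement and 2389.75.99 is covered: preferential rate 19% applies instead.
Duty = €135,259.67 × 19% = €25,699.34.
Total = €2,030.60 + €105,514.25 + €31,347.77 + €25,699.34 = €164,591.96.

€164,591.96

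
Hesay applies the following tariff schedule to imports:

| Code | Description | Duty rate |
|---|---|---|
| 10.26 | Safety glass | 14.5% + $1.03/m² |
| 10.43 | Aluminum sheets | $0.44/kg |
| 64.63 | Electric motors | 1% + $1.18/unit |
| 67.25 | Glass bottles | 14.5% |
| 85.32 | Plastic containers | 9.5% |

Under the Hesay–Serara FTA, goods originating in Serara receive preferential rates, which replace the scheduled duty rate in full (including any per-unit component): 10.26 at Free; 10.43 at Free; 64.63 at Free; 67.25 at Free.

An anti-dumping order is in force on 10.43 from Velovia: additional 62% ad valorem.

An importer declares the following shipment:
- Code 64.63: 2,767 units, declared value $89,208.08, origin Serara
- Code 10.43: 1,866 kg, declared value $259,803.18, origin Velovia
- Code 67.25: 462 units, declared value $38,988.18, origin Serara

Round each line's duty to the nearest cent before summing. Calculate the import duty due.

Line 1 (64.63, Serara, 2,767 units, $89,208.08):
Base rate for 64.63 is 1% + $1.18/unit.
Origin Serara qualifies under the Hesay–Serara agreement and 64.63 is covered: preferential rate Free applies instead.
Duty = $89,208.08 × 0% = $0.00.
Line 2 (10.43, Velovia, 1,866 kg, $259,803.18):
Base rate for 10.43 is $0.44/kg.
10.43 has an FTA preferential rate, but origin Velovia is not Serara; base rate stands.
Additional duty on 10.43 from Velovia: +62% ad valorem. Applied ad valorem rate = 62%.
Duty = $259,803.18 × 62% + 1,866 × $0.44 = $161,899.01.
Line 3 (67.25, Serara, 462 units, $38,988.18):
Base rate for 67.25 is 14.5%.
Origin Serara qualifies under the Hesay–Serara agreement and 67.25 is covered: preferential rate Free applies instead.
Duty = $38,988.18 × 0% = $0.00.
Total = $0.00 + $161,899.01 + $0.00 = $161,899.01.

$161,899.01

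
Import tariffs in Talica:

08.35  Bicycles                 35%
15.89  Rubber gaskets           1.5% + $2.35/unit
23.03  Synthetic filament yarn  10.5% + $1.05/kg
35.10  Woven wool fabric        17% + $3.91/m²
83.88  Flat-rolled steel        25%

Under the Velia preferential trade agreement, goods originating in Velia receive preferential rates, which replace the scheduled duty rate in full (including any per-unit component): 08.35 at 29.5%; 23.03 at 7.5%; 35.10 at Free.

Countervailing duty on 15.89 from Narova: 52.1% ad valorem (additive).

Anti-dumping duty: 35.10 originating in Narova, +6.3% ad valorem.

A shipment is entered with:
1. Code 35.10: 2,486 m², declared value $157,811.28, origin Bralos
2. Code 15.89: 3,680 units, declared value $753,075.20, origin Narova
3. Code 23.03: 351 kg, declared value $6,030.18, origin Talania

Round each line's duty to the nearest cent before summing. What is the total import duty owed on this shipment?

$449,846.21

Line 1 (35.10, Bralos, 2,486 m², $157,811.28):
Base rate for 35.10 is 17% + $3.91/m².
35.10 has an FTA preferential rate, but origin Bralos is not Velia; base rate stands.
The additional-duty order on 35.10 targets Narova, not Bralos; it does not apply.
Duty = $157,811.28 × 17% + 2,486 × $3.91 = $36,548.18.
Line 2 (15.89, Narova, 3,680 units, $753,075.20):
Base rate for 15.89 is 1.5% + $2.35/unit.
Additional duty on 15.89 from Narova: +52.1%. Applied ad valorem rate: 1.5% + 52.1% = 53.6%.
Duty = $753,075.20 × 53.6% + 3,680 × $2.35 = $412,296.31.
Line 3 (23.03, Talania, 351 kg, $6,030.18):
Base rate for 23.03 is 10.5% + $1.05/kg.
23.03 has an FTA preferential rate, but origin Talania is not Velia; base rate stands.
Duty = $6,030.18 × 10.5% + 351 × $1.05 = $1,001.72.
Total = $36,548.18 + $412,296.31 + $1,001.72 = $449,846.21.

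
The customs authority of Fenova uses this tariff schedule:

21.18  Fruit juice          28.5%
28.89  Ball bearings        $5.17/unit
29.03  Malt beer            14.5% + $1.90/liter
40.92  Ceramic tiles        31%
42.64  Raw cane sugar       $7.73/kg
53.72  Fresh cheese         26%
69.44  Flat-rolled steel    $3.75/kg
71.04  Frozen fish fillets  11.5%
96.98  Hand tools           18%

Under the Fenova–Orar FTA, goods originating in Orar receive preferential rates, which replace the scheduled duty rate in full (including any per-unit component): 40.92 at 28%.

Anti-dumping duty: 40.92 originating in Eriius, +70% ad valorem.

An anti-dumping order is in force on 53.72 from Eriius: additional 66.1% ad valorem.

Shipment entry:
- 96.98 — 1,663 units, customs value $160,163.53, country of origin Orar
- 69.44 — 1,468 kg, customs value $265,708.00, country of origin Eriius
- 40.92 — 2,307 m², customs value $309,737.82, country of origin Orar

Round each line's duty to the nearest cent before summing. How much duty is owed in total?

Line 1 (96.98, Orar, 1,663 units, $160,163.53):
Base rate for 96.98 is 18%.
Origin Orar is the FTA partner but 96.98 is not on the preference list; base rate stands.
Duty = $160,163.53 × 18% = $28,829.44.
Line 2 (69.44, Eriius, 1,468 kg, $265,708.00):
Base rate for 69.44 is $3.75/kg.
Duty = 1,468 × $3.75 = $5,505.00.
Line 3 (40.92, Orar, 2,307 m², $309,737.82):
Base rate for 40.92 is 31%.
Origin Orar qualifies under the Fenova–Orar agreement and 40.92 is covered: preferential rate 28% applies instead.
The additional-duty order on 40.92 targets Eriius, not Orar; it does not apply.
Duty = $309,737.82 × 28% = $86,726.59.
Total = $28,829.44 + $5,505.00 + $86,726.59 = $121,061.03.

$121,061.03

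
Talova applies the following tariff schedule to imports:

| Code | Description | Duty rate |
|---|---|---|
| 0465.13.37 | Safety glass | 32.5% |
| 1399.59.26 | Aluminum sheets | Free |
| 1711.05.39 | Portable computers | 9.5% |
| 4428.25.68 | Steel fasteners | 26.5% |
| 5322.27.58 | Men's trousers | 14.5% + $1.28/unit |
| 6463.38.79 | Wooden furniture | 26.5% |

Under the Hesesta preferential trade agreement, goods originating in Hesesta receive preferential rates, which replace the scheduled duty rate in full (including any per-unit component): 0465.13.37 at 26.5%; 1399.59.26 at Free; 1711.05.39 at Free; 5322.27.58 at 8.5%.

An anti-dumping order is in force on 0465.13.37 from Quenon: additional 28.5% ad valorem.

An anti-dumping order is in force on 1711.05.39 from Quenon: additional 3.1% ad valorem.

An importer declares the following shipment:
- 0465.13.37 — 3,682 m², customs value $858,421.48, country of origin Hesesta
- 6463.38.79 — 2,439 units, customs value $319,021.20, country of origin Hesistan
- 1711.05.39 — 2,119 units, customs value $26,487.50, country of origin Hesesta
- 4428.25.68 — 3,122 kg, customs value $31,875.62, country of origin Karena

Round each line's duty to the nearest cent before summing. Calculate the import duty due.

Line 1 (0465.13.37, Hesesta, 3,682 m², $858,421.48):
Base rate for 0465.13.37 is 32.5%.
Origin Hesesta qualifies under the Talova–Hesesta agreement and 0465.13.37 is covered: preferential rate 26.5% applies instead.
The additional-duty order on 0465.13.37 targets Quenon, not Hesesta; it does not apply.
Duty = $858,421.48 × 26.5% = $227,481.69.
Line 2 (6463.38.79, Hesistan, 2,439 units, $319,021.20):
Base rate for 6463.38.79 is 26.5%.
Duty = $319,021.20 × 26.5% = $84,540.62.
Line 3 (1711.05.39, Hesesta, 2,119 units, $26,487.50):
Base rate for 1711.05.39 is 9.5%.
Origin Hesesta qualifies under the Talova–Hesesta agreement and 1711.05.39 is covered: preferential rate Free applies instead.
The additional-duty order on 1711.05.39 targets Quenon, not Hesesta; it does not apply.
Duty = $26,487.50 × 0% = $0.00.
Line 4 (4428.25.68, Karena, 3,122 kg, $31,875.62):
Base rate for 4428.25.68 is 26.5%.
Duty = $31,875.62 × 26.5% = $8,447.04.
Total = $227,481.69 + $84,540.62 + $0.00 + $8,447.04 = $320,469.35.

$320,469.35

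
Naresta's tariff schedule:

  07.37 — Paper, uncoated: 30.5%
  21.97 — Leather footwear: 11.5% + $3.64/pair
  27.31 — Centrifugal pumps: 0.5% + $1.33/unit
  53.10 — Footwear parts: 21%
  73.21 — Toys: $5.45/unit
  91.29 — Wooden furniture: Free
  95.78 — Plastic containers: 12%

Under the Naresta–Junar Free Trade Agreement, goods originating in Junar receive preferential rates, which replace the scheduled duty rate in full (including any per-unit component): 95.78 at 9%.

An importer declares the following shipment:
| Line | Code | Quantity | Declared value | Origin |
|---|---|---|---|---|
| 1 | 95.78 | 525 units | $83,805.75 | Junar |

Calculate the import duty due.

Line 1 (95.78, Junar, 525 units, $83,805.75):
Base rate for 95.78 is 12%.
Origin Junar qualifies under the Naresta–Junar agreement and 95.78 is covered: preferential rate 9% applies instead.
Duty = $83,805.75 × 9% = $7,542.52.

$7,542.52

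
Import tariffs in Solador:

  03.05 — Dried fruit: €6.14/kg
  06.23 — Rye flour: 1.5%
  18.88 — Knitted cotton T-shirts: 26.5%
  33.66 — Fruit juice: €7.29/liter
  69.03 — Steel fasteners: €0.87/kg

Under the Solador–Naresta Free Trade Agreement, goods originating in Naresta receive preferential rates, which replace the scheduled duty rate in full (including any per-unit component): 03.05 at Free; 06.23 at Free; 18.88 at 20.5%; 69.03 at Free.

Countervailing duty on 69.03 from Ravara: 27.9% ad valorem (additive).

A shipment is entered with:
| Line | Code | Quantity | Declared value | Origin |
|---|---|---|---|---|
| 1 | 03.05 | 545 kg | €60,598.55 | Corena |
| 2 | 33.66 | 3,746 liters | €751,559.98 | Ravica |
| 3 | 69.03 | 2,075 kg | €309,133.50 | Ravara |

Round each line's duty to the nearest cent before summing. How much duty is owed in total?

Line 1 (03.05, Corena, 545 kg, €60,598.55):
Base rate for 03.05 is €6.14/kg.
03.05 has an FTA preferential rate, but origin Corena is not Naresta; base rate stands.
Duty = 545 × €6.14 = €3,346.30.
Line 2 (33.66, Ravica, 3,746 liters, €751,559.98):
Base rate for 33.66 is €7.29/liter.
Duty = 3,746 × €7.29 = €27,308.34.
Line 3 (69.03, Ravara, 2,075 kg, €309,133.50):
Base rate for 69.03 is €0.87/kg.
69.03 has an FTA preferential rate, but origin Ravara is not Naresta; base rate stands.
Additional duty on 69.03 from Ravara: +27.9% ad valorem. Applied ad valorem rate = 27.9%.
Duty = €309,133.50 × 27.9% + 2,075 × €0.87 = €88,053.50.
Total = €3,346.30 + €27,308.34 + €88,053.50 = €118,708.14.

€118,708.14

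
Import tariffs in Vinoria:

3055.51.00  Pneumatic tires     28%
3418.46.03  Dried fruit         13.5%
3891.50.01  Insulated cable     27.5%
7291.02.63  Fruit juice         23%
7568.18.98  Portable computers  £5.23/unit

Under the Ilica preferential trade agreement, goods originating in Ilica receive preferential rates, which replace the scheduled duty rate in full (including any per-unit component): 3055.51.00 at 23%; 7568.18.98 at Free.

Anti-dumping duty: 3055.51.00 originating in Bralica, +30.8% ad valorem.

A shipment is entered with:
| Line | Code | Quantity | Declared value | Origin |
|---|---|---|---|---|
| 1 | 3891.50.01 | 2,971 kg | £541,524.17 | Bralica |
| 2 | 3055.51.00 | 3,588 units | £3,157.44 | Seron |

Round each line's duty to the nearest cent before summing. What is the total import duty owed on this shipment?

£149,803.23

Line 1 (3891.50.01, Bralica, 2,971 kg, £541,524.17):
Base rate for 3891.50.01 is 27.5%.
Duty = £541,524.17 × 27.5% = £148,919.15.
Line 2 (3055.51.00, Seron, 3,588 units, £3,157.44):
Base rate for 3055.51.00 is 28%.
3055.51.00 has an FTA preferential rate, but origin Seron is not Ilica; base rate stands.
The additional-duty order on 3055.51.00 targets Bralica, not Seron; it does not apply.
Duty = £3,157.44 × 28% = £884.08.
Total = £148,919.15 + £884.08 = £149,803.23.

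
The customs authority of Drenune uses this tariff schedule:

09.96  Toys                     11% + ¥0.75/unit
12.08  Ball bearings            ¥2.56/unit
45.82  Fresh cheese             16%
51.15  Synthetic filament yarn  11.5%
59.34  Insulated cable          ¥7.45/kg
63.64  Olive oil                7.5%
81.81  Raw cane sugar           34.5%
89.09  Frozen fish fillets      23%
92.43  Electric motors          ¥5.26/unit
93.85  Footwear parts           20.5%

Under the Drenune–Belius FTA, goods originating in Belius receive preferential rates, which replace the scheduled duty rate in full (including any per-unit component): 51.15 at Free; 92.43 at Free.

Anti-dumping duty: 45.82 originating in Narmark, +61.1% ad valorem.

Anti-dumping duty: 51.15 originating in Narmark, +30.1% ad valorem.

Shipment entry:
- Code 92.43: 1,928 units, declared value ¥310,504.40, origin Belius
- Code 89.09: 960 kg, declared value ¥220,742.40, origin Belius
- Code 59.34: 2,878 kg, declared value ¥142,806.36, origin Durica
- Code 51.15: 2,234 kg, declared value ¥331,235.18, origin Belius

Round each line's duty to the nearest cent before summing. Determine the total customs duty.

¥72,211.85

Line 1 (92.43, Belius, 1,928 units, ¥310,504.40):
Base rate for 92.43 is ¥5.26/unit.
Origin Belius qualifies under the Drenune–Belius agreement and 92.43 is covered: preferential rate Free applies instead.
Duty = ¥310,504.40 × 0% = ¥0.00.
Line 2 (89.09, Belius, 960 kg, ¥220,742.40):
Base rate for 89.09 is 23%.
Origin Belius is the FTA partner but 89.09 is not on the preference list; base rate stands.
Duty = ¥220,742.40 × 23% = ¥50,770.75.
Line 3 (59.34, Durica, 2,878 kg, ¥142,806.36):
Base rate for 59.34 is ¥7.45/kg.
Duty = 2,878 × ¥7.45 = ¥21,441.10.
Line 4 (51.15, Belius, 2,234 kg, ¥331,235.18):
Base rate for 51.15 is 11.5%.
Origin Belius qualifies under the Drenune–Belius agreement and 51.15 is covered: preferential rate Free applies instead.
The additional-duty order on 51.15 targets Narmark, not Belius; it does not apply.
Duty = ¥331,235.18 × 0% = ¥0.00.
Total = ¥0.00 + ¥50,770.75 + ¥21,441.10 + ¥0.00 = ¥72,211.85.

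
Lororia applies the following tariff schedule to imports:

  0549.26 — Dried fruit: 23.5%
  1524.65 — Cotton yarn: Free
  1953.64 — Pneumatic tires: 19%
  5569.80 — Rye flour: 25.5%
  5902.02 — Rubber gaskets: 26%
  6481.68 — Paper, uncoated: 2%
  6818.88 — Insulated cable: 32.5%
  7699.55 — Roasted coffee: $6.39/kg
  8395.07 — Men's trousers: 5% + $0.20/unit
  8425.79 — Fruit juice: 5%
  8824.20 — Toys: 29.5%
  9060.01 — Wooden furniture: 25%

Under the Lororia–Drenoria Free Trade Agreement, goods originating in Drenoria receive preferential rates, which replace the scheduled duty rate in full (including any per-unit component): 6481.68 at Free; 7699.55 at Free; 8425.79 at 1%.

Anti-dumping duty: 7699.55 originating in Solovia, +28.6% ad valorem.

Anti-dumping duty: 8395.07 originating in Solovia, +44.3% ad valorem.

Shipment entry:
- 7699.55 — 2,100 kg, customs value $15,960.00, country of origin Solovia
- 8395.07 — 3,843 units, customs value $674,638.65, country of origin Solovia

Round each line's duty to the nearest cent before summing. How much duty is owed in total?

$351,349.01

Line 1 (7699.55, Solovia, 2,100 kg, $15,960.00):
Base rate for 7699.55 is $6.39/kg.
7699.55 has an FTA preferential rate, but origin Solovia is not Drenoria; base rate stands.
Additional duty on 7699.55 from Solovia: +28.6% ad valorem. Applied ad valorem rate = 28.6%.
Duty = $15,960.00 × 28.6% + 2,100 × $6.39 = $17,983.56.
Line 2 (8395.07, Solovia, 3,843 units, $674,638.65):
Base rate for 8395.07 is 5% + $0.20/unit.
Additional duty on 8395.07 from Solovia: +44.3%. Applied ad valorem rate: 5% + 44.3% = 49.3%.
Duty = $674,638.65 × 49.3% + 3,843 × $0.20 = $333,365.45.
Total = $17,983.56 + $333,365.45 = $351,349.01.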